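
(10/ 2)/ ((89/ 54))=270/ 89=3.03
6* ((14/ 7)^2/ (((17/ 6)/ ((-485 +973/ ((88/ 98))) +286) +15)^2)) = 327206356056/ 3068869808761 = 0.11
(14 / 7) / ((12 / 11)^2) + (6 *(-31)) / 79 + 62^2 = 21860839 / 5688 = 3843.33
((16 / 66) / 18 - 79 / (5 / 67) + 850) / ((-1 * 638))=309751 / 947430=0.33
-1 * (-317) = 317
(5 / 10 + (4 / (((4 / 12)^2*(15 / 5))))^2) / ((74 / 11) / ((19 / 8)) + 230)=60401 / 97324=0.62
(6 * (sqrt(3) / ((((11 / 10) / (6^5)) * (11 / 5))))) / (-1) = -2332800 * sqrt(3) / 121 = -33392.79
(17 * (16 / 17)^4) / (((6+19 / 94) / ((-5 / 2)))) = -15400960 / 2864279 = -5.38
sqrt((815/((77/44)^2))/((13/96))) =16 * sqrt(63570)/91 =44.33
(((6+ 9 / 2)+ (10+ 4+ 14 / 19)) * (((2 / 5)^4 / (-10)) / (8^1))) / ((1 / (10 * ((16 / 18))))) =-7672 / 106875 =-0.07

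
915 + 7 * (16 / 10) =4631 / 5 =926.20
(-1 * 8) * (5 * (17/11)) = -680/11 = -61.82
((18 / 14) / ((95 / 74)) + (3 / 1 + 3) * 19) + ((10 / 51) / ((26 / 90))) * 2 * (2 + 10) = 19295196 / 146965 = 131.29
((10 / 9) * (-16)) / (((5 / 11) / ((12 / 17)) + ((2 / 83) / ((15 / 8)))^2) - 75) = 1212464000 / 5071153861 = 0.24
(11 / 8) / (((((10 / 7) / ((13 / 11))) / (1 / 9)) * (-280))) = -13 / 28800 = -0.00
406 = 406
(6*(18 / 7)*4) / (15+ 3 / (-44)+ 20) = 19008 / 10759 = 1.77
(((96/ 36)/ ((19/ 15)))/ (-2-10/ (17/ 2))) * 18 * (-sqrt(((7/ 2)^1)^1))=340 * sqrt(14)/ 57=22.32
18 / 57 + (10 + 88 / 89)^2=18220722 / 150499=121.07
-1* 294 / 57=-98 / 19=-5.16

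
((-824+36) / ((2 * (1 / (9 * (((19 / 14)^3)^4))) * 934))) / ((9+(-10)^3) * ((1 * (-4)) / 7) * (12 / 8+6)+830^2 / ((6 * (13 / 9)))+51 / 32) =-17004898523185314963 / 9607133630295921378176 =-0.00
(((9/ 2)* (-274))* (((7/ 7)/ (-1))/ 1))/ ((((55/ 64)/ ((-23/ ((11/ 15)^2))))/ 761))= -62153853120/ 1331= -46697109.78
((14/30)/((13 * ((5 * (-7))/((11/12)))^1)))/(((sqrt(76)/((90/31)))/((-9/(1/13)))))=99 * sqrt(19)/11780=0.04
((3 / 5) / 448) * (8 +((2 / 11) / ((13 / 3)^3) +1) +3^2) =65259 / 2706704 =0.02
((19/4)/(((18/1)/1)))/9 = 0.03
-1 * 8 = -8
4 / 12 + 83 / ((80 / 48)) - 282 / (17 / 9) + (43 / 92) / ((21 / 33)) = -16163569 / 164220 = -98.43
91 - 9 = 82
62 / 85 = 0.73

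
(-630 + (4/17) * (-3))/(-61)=10722/1037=10.34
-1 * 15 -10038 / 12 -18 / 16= -6821 / 8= -852.62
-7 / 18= -0.39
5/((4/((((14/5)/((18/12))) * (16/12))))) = 3.11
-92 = -92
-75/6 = -25/2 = -12.50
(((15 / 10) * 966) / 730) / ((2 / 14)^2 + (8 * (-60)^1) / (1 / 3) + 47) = -7889 / 5536320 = -0.00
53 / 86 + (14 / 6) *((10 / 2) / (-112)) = 0.51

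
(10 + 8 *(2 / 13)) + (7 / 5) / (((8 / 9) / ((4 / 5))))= 8119 / 650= 12.49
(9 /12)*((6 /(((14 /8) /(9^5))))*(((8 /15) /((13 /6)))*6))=102036672 /455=224256.42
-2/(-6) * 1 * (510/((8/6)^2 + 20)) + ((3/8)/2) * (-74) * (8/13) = -933/1274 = -0.73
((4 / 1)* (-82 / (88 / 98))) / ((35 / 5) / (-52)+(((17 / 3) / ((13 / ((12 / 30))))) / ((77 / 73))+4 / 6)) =-7312760 / 13961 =-523.80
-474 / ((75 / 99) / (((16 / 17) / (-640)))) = 7821 / 8500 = 0.92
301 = 301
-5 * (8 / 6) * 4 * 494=-39520 / 3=-13173.33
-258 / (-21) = 86 / 7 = 12.29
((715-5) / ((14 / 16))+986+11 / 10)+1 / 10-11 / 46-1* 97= 2739237 / 1610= 1701.39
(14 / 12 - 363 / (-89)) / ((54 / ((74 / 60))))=103637 / 865080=0.12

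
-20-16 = -36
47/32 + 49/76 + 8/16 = 1589/608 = 2.61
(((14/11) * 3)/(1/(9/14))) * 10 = 270/11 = 24.55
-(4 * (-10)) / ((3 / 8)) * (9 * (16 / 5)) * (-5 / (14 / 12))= -92160 / 7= -13165.71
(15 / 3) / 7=5 / 7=0.71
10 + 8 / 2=14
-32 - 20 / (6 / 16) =-256 / 3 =-85.33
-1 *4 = -4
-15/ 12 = -5/ 4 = -1.25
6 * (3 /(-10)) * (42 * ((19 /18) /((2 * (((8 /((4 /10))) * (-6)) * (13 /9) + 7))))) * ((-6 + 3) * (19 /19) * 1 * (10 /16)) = -3591 /7984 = -0.45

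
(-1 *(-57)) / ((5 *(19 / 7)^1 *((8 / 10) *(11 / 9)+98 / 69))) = 4347 / 2482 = 1.75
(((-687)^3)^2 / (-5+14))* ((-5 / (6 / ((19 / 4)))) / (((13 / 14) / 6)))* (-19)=147595514468878705635 / 26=5676750556495334832.12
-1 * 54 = -54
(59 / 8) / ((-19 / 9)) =-531 / 152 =-3.49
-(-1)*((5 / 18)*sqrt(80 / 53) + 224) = 10*sqrt(265) / 477 + 224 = 224.34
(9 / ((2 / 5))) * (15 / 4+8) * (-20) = -10575 / 2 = -5287.50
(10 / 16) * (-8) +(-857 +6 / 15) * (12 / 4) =-2574.80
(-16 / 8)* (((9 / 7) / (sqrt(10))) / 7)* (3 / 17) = -27* sqrt(10) / 4165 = -0.02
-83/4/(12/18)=-249/8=-31.12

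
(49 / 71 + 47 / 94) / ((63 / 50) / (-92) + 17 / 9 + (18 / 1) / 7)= 24488100 / 91492801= 0.27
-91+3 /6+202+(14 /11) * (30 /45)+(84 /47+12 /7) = 2515567 /21714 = 115.85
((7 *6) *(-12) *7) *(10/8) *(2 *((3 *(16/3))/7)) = -20160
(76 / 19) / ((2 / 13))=26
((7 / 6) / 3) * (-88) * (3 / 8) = -77 / 6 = -12.83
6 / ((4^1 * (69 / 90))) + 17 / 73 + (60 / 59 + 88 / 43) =5.25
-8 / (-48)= 1 / 6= 0.17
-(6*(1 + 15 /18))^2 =-121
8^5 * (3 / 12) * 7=57344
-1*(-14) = 14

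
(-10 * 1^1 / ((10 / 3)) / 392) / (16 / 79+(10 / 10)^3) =-237 / 37240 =-0.01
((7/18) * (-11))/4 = -77/72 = -1.07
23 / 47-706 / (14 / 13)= -215522 / 329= -655.08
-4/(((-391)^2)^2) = -0.00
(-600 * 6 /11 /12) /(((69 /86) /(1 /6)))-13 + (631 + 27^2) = 1018073 /759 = 1341.33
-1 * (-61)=61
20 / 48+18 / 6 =41 / 12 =3.42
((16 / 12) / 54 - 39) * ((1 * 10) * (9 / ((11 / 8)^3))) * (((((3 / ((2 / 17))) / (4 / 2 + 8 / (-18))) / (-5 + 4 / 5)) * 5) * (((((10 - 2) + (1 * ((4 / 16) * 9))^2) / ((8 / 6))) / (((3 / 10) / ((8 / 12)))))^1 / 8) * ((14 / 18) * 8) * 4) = 529720000 / 297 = 1783569.02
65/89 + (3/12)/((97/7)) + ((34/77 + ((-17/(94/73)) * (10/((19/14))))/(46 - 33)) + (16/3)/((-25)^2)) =-363731122682659/57877337017500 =-6.28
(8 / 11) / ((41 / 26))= 208 / 451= 0.46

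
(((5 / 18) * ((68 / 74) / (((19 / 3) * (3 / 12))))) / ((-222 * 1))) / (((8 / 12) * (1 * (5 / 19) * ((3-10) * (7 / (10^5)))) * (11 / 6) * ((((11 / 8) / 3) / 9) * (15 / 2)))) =97920000 / 8116801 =12.06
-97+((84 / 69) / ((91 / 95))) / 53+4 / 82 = -96.93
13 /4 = 3.25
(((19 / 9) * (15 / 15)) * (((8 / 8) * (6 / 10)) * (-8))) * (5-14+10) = -152 / 15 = -10.13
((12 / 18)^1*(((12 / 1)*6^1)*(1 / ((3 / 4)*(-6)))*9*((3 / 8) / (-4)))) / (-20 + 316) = 9 / 296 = 0.03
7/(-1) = -7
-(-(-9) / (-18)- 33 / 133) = 199 / 266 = 0.75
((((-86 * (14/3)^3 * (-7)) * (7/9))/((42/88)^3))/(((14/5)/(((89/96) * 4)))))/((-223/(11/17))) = -125509679680/74618253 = -1682.02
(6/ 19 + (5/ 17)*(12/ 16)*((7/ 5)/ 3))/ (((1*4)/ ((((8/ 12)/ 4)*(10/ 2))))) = 2705/ 31008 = 0.09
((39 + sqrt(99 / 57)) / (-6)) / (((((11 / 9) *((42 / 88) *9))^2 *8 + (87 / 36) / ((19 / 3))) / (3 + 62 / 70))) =-67184 / 587545 - 272 *sqrt(627) / 1762635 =-0.12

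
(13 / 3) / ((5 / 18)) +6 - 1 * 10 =58 / 5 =11.60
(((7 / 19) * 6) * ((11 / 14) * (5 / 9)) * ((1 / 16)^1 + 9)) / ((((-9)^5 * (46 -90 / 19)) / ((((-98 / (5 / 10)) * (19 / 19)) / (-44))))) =-725 / 45349632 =-0.00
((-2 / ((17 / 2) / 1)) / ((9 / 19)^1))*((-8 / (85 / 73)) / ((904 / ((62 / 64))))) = 0.00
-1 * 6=-6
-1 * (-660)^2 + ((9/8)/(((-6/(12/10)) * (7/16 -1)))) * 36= -2177928/5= -435585.60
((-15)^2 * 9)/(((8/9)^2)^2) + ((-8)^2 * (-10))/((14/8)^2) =609072185/200704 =3034.68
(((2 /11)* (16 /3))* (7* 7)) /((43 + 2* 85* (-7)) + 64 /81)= -42336 /1021273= -0.04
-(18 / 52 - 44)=1135 / 26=43.65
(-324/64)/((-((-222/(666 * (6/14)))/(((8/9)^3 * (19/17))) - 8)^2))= 479084544/7649776369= 0.06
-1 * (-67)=67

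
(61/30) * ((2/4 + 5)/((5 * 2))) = 671/600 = 1.12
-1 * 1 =-1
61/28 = 2.18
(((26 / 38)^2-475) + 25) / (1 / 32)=-5192992 / 361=-14385.02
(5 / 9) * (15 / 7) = 25 / 21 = 1.19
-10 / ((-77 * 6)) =5 / 231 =0.02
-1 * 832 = -832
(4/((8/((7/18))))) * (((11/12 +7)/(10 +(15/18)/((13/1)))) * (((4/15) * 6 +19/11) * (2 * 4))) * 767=80894723/25905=3122.75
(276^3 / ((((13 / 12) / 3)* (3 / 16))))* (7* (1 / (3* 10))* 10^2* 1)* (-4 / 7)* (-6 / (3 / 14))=1507041607680 / 13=115926277513.85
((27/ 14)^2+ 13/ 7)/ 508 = 1093/ 99568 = 0.01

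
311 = 311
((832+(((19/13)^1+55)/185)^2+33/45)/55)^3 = 2267460691632156200663724857/653076808022401927734375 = 3471.97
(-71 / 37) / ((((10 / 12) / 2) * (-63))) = 284 / 3885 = 0.07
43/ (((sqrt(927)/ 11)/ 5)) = 2365 * sqrt(103)/ 309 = 77.68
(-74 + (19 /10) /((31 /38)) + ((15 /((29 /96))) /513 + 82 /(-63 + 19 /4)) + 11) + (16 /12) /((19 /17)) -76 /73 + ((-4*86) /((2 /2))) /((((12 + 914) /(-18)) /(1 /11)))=-1358830763257604 /22195095041955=-61.22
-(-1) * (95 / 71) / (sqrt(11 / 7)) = 95 * sqrt(77) / 781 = 1.07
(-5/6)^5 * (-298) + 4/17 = 7931177/66096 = 119.99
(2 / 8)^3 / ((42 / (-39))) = -13 / 896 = -0.01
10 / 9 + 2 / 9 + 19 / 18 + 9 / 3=97 / 18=5.39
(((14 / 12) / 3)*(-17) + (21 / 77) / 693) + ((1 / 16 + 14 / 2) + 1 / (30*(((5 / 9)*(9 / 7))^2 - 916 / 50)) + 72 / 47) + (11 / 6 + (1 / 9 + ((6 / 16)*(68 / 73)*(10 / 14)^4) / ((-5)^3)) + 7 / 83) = 347411341338448543 / 86638836187385328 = 4.01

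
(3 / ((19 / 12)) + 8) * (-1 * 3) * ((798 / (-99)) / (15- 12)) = 2632 / 33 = 79.76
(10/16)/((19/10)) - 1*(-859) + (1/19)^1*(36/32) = 130627/152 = 859.39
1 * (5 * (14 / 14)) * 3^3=135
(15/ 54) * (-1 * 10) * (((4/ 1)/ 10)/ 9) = -10/ 81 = -0.12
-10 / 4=-5 / 2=-2.50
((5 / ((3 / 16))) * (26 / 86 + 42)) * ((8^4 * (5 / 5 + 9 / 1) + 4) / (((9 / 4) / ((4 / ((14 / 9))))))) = 6812664320 / 129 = 52811351.32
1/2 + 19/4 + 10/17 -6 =-0.16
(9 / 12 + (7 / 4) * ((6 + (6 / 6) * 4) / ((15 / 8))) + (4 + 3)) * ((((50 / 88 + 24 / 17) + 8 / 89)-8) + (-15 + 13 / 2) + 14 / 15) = -552584347 / 2396592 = -230.57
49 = 49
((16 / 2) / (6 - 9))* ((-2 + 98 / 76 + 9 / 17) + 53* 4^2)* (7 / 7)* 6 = -4381528 / 323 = -13565.10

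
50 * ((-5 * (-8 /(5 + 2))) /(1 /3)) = 6000 /7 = 857.14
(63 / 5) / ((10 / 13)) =819 / 50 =16.38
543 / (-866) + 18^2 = 280041 / 866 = 323.37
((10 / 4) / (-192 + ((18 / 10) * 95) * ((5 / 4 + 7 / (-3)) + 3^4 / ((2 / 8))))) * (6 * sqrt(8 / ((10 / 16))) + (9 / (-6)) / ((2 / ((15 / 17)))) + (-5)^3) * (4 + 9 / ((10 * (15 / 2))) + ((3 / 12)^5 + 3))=-311545573 / 7663245312 + 182297 * sqrt(5) / 58695200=-0.03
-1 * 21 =-21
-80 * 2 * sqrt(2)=-160 * sqrt(2)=-226.27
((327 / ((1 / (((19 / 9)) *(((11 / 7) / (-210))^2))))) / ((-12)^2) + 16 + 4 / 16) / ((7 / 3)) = 15169768591 / 2178187200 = 6.96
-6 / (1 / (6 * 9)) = -324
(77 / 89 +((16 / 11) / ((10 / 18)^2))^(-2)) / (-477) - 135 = -9626275697537 / 71304738048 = -135.00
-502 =-502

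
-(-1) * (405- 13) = 392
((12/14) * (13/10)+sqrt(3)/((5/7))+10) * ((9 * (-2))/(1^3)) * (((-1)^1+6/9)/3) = 14 * sqrt(3)/5+778/35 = 27.08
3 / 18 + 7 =43 / 6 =7.17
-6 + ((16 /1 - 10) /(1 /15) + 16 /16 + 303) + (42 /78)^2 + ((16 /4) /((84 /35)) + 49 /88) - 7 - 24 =16040051 /44616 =359.51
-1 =-1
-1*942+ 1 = -941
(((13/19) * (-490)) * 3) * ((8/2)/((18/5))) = -63700/57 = -1117.54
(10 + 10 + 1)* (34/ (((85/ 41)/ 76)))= 130872/ 5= 26174.40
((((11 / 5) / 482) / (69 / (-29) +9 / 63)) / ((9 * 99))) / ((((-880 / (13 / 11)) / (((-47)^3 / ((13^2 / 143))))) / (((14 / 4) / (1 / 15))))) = -147532483 / 10398706560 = -0.01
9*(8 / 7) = 72 / 7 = 10.29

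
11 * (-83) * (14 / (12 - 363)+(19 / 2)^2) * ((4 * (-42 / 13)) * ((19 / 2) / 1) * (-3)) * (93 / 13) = -476767289845 / 2197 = -217008324.92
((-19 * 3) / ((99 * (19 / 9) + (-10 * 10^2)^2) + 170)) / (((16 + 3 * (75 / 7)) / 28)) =-11172 / 337127723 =-0.00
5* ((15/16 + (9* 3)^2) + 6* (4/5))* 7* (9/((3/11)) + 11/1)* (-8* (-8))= 72415728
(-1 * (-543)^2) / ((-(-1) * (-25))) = 294849 / 25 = 11793.96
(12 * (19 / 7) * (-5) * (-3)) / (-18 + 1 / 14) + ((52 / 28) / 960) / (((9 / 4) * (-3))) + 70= 486709537 / 11385360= 42.75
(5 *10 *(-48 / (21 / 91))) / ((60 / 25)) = -13000 / 3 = -4333.33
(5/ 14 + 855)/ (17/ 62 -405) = -371225/ 175651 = -2.11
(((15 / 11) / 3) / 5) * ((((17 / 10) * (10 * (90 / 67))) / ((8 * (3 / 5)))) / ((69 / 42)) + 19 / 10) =36952 / 84755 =0.44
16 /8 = 2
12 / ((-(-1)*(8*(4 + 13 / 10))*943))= 15 / 49979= 0.00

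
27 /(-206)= -0.13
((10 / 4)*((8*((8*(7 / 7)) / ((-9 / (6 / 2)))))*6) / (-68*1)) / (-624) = -5 / 663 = -0.01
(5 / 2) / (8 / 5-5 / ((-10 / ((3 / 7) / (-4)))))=700 / 433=1.62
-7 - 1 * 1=-8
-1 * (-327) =327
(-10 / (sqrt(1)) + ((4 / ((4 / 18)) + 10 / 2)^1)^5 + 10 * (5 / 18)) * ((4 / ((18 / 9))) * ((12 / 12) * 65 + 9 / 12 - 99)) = -3852146963 / 9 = -428016329.22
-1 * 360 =-360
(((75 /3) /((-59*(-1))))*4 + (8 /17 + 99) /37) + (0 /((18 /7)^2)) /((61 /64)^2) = 162669 /37111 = 4.38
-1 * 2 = -2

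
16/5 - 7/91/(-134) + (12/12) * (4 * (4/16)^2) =60109/17420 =3.45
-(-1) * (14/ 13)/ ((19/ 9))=126/ 247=0.51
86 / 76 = 43 / 38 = 1.13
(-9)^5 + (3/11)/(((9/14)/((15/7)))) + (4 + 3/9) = -1948444/33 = -59043.76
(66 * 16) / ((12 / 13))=1144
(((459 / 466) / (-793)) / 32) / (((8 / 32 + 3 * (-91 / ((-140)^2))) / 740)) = -14860125 / 122132309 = -0.12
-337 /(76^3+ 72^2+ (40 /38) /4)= -6403 /8439045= -0.00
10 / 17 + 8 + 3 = 11.59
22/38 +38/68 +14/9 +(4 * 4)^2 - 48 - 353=-827371/5814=-142.31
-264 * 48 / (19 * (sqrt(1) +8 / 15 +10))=-190080 / 3287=-57.83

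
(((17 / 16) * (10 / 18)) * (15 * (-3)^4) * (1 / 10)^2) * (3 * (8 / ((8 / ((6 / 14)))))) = 4131 / 448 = 9.22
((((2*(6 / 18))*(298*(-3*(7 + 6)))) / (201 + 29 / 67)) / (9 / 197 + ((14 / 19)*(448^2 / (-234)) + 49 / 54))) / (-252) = -0.00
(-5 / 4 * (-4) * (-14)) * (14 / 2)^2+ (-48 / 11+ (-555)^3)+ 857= -1880520976 / 11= -170956452.36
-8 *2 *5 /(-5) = 16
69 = 69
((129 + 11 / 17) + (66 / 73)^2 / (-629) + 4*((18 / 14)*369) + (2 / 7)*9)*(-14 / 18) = -47629473734 / 30167469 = -1578.84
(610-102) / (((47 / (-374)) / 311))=-59087512 / 47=-1257181.11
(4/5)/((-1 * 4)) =-1/5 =-0.20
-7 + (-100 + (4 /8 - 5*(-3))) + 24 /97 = -17703 /194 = -91.25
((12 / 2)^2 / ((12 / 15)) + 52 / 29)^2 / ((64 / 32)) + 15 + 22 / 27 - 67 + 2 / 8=94811905 / 90828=1043.86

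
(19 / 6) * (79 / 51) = 1501 / 306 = 4.91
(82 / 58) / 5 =41 / 145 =0.28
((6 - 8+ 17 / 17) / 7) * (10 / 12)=-5 / 42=-0.12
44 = 44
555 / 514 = 1.08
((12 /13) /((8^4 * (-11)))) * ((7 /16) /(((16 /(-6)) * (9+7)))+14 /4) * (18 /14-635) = 0.05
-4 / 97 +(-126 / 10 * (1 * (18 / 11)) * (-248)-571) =24232999 / 5335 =4542.27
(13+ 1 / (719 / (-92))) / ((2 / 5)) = 46275 / 1438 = 32.18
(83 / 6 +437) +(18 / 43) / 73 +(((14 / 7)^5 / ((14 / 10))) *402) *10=12173466521 / 131838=92336.55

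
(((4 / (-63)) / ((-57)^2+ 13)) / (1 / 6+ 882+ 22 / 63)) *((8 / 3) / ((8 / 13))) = -52 / 544086921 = -0.00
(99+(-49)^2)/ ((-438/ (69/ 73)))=-28750/ 5329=-5.40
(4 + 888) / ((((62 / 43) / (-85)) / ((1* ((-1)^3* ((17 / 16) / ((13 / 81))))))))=1122344505 / 3224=348121.74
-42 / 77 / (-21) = 2 / 77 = 0.03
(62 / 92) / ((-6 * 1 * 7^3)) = -31 / 94668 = -0.00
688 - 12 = 676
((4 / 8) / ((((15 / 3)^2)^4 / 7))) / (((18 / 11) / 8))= 154 / 3515625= 0.00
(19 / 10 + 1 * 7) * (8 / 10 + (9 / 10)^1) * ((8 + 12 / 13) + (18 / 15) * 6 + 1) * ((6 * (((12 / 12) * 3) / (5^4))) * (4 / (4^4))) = 15155721 / 130000000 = 0.12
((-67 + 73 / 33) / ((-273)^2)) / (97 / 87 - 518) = 62002 / 36866440611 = 0.00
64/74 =32/37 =0.86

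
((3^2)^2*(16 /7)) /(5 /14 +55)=2592 /775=3.34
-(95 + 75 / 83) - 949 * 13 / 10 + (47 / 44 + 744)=-10673617 / 18260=-584.54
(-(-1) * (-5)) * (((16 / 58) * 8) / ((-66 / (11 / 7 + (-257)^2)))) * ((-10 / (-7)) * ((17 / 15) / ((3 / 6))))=1676803840 / 46893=35758.08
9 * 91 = 819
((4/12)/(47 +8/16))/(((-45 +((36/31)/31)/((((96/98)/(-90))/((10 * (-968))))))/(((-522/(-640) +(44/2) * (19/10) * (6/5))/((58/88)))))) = 287393777/17617318605000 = 0.00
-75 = -75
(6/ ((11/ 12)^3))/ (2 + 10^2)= 1728/ 22627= 0.08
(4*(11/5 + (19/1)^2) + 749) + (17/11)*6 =121609/55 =2211.07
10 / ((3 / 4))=13.33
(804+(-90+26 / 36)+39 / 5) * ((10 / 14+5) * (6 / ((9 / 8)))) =4161728 / 189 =22019.72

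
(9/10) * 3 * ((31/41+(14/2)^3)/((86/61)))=11606409/17630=658.33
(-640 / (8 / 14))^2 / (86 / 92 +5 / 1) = 8243200 / 39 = 211364.10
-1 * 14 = -14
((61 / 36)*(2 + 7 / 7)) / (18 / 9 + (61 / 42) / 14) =2.42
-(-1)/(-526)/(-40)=1/21040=0.00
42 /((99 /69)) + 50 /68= 11223 /374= 30.01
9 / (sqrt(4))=9 / 2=4.50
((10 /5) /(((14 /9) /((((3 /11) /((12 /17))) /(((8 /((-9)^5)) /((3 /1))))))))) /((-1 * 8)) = 27103491 /19712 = 1374.97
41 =41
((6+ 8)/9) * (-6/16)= -7/12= -0.58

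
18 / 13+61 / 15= 1063 / 195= 5.45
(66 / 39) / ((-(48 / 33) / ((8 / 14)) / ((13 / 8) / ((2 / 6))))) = -363 / 112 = -3.24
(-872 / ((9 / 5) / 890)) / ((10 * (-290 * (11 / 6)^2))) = 155216 / 3509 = 44.23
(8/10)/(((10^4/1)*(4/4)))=1/12500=0.00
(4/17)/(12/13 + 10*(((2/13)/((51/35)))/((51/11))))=1989/9728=0.20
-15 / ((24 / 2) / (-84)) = 105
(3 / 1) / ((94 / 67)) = 201 / 94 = 2.14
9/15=0.60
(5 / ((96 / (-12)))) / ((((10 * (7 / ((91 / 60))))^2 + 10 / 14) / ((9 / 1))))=-10647 / 4033352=-0.00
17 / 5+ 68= 357 / 5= 71.40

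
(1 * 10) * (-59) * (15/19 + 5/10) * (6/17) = -86730/323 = -268.51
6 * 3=18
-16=-16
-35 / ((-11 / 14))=490 / 11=44.55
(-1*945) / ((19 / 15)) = -14175 / 19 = -746.05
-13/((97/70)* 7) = -130/97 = -1.34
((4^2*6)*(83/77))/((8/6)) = 5976/77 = 77.61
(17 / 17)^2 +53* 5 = 266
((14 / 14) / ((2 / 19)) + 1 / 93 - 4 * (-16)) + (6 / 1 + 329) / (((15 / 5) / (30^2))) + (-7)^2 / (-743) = 13899048925 / 138198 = 100573.44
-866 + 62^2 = 2978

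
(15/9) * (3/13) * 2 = 10/13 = 0.77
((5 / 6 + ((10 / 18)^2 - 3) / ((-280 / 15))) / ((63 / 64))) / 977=11824 / 11633139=0.00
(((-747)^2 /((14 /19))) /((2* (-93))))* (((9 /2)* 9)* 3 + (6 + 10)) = -971865675 /1736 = -559830.46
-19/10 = -1.90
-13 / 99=-0.13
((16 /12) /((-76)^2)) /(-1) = -1 /4332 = -0.00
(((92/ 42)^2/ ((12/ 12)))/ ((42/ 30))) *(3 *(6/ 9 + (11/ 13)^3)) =88734460/ 6782139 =13.08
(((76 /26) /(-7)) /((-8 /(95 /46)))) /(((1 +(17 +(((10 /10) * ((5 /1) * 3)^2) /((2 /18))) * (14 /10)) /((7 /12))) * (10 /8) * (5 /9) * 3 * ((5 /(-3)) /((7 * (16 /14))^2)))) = -103968 /255876725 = -0.00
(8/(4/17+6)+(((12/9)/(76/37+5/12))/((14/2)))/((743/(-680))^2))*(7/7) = 302772792828/224676766363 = 1.35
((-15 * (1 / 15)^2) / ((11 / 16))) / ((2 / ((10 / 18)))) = -8 / 297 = -0.03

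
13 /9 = 1.44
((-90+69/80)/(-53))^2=50851161/17977600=2.83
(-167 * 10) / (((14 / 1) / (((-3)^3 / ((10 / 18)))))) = 40581 / 7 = 5797.29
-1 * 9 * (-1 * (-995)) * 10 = -89550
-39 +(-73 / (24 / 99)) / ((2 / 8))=-2487 / 2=-1243.50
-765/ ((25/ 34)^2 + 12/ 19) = -16802460/ 25747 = -652.60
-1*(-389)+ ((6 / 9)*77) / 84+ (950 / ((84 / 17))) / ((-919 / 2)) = 45066179 / 115794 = 389.19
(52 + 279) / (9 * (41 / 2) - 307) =-662 / 245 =-2.70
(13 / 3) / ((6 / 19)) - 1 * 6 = 139 / 18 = 7.72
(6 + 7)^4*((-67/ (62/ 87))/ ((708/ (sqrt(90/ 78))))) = -4268771*sqrt(195)/ 14632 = -4073.96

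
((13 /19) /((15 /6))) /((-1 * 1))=-26 /95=-0.27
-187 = -187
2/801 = 0.00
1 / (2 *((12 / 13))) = 13 / 24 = 0.54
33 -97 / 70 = 31.61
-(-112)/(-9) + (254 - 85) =1409/9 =156.56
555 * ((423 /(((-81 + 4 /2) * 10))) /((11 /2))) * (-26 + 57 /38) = 1323.76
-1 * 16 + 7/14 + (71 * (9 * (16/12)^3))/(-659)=-70375/3954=-17.80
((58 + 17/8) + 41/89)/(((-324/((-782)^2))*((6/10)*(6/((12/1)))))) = -381168.66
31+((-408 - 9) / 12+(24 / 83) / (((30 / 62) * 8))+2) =-2781 / 1660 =-1.68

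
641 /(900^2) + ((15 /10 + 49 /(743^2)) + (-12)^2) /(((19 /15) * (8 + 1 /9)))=8783830377523283 /620210490030000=14.16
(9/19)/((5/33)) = 297/95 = 3.13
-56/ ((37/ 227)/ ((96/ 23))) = -1220352/ 851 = -1434.02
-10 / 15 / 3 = -2 / 9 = -0.22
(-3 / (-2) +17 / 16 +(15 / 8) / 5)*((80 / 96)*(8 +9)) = 3995 / 96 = 41.61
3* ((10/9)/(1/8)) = 80/3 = 26.67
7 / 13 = 0.54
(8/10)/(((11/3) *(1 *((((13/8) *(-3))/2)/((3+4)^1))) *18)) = -224/6435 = -0.03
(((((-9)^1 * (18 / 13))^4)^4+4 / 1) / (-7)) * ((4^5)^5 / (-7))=253361146651893113821419140950755245077036552683520 / 32605413849975812209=7770523871209230660594006000000.00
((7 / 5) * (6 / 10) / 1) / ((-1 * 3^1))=-7 / 25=-0.28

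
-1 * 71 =-71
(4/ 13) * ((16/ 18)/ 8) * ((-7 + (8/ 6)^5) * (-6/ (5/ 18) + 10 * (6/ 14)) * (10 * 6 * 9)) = 2188064/ 2457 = 890.54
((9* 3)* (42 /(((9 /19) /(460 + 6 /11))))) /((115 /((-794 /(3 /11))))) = -27911986.02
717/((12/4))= 239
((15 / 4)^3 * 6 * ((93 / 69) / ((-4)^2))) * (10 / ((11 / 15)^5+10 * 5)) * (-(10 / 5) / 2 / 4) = -1191744140625 / 898033073152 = -1.33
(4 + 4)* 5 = 40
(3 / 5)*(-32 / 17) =-96 / 85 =-1.13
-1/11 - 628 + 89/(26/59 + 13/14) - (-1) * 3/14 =-562.88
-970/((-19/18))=17460/19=918.95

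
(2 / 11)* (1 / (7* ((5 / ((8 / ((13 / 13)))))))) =16 / 385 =0.04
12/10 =6/5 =1.20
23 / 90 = 0.26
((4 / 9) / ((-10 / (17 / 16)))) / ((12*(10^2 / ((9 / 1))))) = -17 / 48000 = -0.00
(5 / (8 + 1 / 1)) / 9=5 / 81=0.06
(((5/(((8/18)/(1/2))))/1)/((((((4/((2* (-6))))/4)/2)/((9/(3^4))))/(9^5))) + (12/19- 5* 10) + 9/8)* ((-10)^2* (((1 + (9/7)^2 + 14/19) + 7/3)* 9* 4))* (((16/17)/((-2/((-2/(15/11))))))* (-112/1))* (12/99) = 22038581884979200/128877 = 171004771099.41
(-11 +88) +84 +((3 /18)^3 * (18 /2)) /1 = 3865 /24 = 161.04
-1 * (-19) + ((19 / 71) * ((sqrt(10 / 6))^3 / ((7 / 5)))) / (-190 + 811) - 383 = -364 + 475 * sqrt(15) / 2777733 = -364.00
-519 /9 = -57.67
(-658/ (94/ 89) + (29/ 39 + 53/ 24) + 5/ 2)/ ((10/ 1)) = -12845/ 208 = -61.75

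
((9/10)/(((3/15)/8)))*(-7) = -252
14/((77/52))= 104/11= 9.45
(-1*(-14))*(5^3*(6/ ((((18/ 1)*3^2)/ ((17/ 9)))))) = 29750/ 243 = 122.43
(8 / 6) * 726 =968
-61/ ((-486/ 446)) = 13603/ 243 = 55.98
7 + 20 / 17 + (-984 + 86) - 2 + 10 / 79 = -1197549 / 1343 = -891.70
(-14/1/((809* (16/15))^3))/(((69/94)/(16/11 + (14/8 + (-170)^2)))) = -470703137625/548688722481152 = -0.00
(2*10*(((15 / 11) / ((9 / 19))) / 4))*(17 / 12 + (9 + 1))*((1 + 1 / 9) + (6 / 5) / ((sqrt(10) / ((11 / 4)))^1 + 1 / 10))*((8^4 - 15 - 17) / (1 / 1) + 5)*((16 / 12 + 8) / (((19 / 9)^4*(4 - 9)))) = -758582042400*sqrt(10) / 36304687 - 25588447310790 / 399351557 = -130150.40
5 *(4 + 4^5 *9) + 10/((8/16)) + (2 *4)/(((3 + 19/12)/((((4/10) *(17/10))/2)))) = 63415816/1375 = 46120.59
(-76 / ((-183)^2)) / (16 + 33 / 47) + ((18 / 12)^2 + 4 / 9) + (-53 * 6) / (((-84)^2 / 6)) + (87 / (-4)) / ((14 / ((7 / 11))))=54232688987 / 37785861960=1.44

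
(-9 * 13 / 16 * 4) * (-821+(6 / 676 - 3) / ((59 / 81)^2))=8753433381 / 362024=24179.15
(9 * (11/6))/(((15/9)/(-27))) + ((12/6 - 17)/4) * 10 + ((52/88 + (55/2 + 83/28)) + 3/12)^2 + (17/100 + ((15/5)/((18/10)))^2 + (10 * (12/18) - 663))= 58242641/2668050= 21.83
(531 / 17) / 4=531 / 68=7.81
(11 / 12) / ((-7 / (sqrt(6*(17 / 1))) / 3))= -11*sqrt(102) / 28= -3.97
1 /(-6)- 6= -37 /6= -6.17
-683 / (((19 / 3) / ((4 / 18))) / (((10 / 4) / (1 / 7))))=-23905 / 57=-419.39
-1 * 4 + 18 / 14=-19 / 7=-2.71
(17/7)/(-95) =-17/665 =-0.03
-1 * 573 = -573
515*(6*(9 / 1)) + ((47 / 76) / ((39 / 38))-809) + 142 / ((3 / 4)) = 2120893 / 78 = 27190.94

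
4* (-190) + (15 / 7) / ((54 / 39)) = -31855 / 42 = -758.45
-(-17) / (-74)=-17 / 74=-0.23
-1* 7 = -7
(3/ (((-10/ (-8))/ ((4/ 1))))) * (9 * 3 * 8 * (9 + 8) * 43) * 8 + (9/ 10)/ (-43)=1042871499/ 86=12126412.78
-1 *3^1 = -3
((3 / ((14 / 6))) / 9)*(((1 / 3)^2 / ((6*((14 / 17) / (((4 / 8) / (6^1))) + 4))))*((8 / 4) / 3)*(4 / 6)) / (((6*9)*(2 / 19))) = 323 / 21677544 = 0.00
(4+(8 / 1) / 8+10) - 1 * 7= 8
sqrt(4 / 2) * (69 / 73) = 69 * sqrt(2) / 73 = 1.34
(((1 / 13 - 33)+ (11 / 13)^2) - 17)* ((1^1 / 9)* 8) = -7392 / 169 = -43.74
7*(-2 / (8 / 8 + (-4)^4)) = -14 / 257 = -0.05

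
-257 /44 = -5.84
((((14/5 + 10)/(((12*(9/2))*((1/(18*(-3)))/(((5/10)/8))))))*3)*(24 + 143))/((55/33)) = -6012/25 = -240.48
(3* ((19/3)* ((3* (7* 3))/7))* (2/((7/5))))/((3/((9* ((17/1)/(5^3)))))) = 17442/175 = 99.67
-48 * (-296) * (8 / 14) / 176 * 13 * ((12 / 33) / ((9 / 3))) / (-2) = -30784 / 847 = -36.34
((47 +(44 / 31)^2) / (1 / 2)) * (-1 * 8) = -753648 / 961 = -784.23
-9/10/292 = -9/2920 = -0.00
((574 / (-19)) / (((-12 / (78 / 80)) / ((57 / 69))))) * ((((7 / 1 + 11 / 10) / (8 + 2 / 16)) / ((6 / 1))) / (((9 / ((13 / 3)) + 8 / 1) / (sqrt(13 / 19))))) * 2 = 100737 * sqrt(247) / 28623500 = 0.06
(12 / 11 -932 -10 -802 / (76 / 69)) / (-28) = 697659 / 11704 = 59.61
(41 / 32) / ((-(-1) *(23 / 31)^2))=2.33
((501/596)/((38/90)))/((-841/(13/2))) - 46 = -876453613/19046968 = -46.02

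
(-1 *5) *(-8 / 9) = 40 / 9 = 4.44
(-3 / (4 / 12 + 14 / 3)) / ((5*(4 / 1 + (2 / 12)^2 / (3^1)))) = -0.03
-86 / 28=-43 / 14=-3.07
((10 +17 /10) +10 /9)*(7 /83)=8071 /7470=1.08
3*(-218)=-654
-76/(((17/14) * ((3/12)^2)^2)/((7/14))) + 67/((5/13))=-666153/85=-7837.09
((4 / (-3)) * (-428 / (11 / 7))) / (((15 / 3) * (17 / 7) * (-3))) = -83888 / 8415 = -9.97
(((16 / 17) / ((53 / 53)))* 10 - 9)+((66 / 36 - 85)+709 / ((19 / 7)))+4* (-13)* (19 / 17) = 233215 / 1938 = 120.34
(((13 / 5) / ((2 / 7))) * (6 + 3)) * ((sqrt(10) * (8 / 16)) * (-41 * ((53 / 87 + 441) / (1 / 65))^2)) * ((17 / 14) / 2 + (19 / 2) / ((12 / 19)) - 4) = -81314778257006125 * sqrt(10) / 5046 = -50959157099420.52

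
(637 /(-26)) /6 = -49 /12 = -4.08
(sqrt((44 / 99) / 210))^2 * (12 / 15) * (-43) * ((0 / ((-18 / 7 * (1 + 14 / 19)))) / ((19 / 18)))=0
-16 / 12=-4 / 3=-1.33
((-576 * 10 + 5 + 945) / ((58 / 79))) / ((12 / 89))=-16909555 / 348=-48590.68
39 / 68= 0.57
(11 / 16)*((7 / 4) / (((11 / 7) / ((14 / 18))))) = 0.60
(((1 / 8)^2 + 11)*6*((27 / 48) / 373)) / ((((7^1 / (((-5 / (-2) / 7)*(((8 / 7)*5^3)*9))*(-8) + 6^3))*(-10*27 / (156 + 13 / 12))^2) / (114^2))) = -28371329771395 / 131009536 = -216559.27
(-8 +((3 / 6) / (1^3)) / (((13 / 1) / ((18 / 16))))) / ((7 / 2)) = -1655 / 728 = -2.27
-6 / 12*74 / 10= -37 / 10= -3.70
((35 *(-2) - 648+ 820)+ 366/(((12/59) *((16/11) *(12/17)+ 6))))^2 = 885610862761/6906384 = 128230.76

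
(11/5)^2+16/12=463/75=6.17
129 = 129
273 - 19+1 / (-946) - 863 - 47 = -620577 / 946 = -656.00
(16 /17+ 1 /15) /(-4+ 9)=257 /1275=0.20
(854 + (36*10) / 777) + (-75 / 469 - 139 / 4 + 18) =58136257 / 69412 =837.55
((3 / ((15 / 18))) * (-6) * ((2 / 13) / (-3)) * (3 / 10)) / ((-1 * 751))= -108 / 244075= -0.00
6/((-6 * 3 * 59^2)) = -1/10443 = -0.00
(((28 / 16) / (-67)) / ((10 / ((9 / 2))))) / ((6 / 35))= -147 / 2144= -0.07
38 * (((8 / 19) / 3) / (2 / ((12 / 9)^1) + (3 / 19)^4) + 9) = 405464522 / 1173375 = 345.55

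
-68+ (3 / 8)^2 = -4343 / 64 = -67.86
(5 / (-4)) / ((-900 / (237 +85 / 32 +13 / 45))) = 345521 / 1036800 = 0.33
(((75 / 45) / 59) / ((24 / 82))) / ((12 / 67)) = 13735 / 25488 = 0.54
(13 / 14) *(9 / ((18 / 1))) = 13 / 28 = 0.46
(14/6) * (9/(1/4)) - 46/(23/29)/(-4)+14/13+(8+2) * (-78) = -17691/26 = -680.42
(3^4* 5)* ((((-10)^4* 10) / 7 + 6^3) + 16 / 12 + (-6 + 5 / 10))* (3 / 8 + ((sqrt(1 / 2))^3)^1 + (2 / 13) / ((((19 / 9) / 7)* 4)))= 82201095* sqrt(2) / 56 + 81625687335 / 27664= 5026501.58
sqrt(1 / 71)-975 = -975 + sqrt(71) / 71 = -974.88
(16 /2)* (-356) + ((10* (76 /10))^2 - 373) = 2555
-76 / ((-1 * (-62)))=-38 / 31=-1.23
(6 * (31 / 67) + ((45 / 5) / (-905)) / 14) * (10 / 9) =785339 / 254667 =3.08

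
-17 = -17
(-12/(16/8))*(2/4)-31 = -34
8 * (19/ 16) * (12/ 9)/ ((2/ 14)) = 266/ 3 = 88.67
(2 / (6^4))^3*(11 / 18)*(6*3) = 11 / 272097792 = 0.00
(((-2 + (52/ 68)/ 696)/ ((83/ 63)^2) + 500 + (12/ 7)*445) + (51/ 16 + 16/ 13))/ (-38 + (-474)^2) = 6260955865695/ 1110830262689056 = 0.01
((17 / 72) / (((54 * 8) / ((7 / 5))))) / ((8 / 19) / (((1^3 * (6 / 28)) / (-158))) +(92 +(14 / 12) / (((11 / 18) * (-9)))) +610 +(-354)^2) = 24871 / 4085950884480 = 0.00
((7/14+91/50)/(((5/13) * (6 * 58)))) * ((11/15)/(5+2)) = 143/78750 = 0.00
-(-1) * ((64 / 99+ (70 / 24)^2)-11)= -325 / 176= -1.85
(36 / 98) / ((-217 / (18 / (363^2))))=-36 / 155677753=-0.00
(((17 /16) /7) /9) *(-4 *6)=-17 /42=-0.40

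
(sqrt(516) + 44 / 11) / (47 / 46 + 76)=184 / 3543 + 92 * sqrt(129) / 3543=0.35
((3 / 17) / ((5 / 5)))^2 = 9 / 289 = 0.03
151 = 151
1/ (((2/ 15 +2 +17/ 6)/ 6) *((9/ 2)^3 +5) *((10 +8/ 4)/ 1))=0.00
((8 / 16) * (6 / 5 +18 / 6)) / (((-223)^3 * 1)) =-21 / 110895670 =-0.00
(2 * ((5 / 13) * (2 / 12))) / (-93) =-5 / 3627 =-0.00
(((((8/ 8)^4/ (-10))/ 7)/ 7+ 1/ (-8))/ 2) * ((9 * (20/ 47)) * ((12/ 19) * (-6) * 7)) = 40338/ 6251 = 6.45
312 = 312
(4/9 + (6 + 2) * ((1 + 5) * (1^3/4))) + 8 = 184/9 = 20.44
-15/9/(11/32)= -4.85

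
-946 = -946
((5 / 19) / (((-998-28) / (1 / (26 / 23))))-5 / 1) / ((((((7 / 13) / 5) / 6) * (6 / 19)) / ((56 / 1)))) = -25343350 / 513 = -49402.24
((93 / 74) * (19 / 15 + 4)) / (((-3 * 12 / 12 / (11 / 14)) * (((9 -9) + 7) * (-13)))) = 26939 / 1414140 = 0.02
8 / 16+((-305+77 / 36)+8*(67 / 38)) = -197167 / 684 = -288.26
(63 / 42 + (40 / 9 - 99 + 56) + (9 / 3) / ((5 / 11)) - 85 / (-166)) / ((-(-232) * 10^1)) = -0.01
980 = 980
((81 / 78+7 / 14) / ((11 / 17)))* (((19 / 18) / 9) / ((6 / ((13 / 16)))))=1615 / 42768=0.04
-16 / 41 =-0.39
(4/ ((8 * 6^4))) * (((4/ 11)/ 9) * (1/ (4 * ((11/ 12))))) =1/ 235224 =0.00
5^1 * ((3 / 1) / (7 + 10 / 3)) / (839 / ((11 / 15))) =33 / 26009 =0.00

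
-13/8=-1.62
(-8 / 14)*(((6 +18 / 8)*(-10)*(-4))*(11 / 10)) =-1452 / 7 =-207.43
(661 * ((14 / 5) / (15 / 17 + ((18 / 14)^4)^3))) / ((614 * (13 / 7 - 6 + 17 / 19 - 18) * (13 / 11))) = -144802660722480047 / 25678841325762605760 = -0.01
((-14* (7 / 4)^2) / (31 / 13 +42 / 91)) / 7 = -637 / 296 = -2.15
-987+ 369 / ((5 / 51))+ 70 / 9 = 125306 / 45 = 2784.58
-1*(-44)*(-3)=-132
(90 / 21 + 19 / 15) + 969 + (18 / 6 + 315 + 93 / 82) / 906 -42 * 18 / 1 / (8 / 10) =77758607 / 2600220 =29.90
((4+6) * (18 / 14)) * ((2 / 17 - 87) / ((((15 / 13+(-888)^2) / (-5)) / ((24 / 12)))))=822900 / 58089493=0.01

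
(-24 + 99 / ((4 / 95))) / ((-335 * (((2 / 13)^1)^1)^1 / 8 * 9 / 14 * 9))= -564746 / 9045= -62.44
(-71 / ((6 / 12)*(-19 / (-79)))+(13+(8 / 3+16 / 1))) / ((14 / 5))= -159245 / 798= -199.56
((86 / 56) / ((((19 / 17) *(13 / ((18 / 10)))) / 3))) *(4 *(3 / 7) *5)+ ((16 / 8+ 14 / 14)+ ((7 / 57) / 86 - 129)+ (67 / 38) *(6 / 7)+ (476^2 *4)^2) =2564841503709106435 / 3122574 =821386940296.40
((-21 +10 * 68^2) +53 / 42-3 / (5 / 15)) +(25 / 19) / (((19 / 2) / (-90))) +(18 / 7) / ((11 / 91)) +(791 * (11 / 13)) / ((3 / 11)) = 35177913339 / 722722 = 48674.20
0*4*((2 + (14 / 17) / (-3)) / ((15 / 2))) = 0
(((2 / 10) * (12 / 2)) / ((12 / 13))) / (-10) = -13 / 100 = -0.13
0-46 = -46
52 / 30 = 26 / 15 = 1.73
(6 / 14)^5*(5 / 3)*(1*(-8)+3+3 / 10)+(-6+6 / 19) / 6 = -677385 / 638666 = -1.06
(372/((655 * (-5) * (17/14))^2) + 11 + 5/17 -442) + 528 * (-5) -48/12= -9530683045838/3099705625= -3074.71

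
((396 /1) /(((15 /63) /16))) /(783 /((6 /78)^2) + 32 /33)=4390848 /21834115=0.20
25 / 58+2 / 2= 83 / 58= 1.43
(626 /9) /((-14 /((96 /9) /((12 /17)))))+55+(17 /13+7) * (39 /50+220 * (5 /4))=418492127 /184275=2271.02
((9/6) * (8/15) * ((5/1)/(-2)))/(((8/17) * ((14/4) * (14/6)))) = -51/98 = -0.52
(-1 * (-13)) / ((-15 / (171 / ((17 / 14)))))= -10374 / 85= -122.05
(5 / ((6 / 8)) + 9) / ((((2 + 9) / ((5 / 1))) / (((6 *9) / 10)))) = 423 / 11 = 38.45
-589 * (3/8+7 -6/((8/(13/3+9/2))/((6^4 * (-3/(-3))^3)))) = 40422481/8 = 5052810.12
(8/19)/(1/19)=8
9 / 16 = 0.56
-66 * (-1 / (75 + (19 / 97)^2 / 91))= 28255227 / 32108393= 0.88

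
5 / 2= 2.50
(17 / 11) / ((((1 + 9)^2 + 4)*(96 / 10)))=85 / 54912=0.00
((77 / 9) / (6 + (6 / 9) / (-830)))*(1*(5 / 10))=415 / 582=0.71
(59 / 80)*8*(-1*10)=-59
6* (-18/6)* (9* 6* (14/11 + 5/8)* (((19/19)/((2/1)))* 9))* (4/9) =-40581/11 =-3689.18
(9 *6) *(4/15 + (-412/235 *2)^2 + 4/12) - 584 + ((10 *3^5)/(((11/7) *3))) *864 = 270608876534/607475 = 445465.04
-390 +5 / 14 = -5455 / 14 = -389.64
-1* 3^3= -27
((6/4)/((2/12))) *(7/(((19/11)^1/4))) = 2772/19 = 145.89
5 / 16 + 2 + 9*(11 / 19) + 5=3807 / 304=12.52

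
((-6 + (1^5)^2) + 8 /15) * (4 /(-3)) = 268 /45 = 5.96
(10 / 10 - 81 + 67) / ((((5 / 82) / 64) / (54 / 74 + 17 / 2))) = -125937.82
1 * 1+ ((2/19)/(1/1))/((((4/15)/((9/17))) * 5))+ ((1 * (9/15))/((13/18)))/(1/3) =148397/41990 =3.53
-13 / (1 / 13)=-169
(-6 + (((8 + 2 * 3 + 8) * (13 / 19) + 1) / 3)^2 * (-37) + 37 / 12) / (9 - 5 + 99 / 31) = -427973755 / 2898108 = -147.67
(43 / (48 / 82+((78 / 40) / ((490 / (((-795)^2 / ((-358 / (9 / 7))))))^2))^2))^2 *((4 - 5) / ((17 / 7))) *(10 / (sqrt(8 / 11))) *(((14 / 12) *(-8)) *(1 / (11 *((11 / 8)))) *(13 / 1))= 536575881908868252298884877433666070984891672339666698240 *sqrt(22) / 107806787862137399524874572107570850136136270504521697646971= 0.02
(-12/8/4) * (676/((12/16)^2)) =-1352/3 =-450.67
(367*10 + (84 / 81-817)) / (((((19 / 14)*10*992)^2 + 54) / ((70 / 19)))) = 132156185 / 2278022733099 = 0.00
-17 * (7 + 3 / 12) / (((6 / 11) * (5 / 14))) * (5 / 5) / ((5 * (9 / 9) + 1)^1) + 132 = 9559 / 360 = 26.55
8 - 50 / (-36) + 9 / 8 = 757 / 72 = 10.51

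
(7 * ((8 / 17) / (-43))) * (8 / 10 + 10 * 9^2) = -227024 / 3655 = -62.11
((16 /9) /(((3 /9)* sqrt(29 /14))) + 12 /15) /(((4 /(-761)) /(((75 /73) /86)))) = -38050* sqrt(406) /91031 - 11415 /6278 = -10.24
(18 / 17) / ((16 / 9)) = 81 / 136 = 0.60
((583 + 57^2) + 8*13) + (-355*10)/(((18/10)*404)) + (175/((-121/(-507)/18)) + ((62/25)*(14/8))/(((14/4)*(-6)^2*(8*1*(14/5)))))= 4220380383811/246375360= 17129.88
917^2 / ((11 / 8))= 6727112 / 11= 611555.64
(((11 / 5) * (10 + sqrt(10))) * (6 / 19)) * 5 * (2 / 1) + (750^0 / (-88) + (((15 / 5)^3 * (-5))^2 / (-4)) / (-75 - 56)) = 132 * sqrt(10) / 19 + 22832521 / 219032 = 126.21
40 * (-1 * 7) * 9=-2520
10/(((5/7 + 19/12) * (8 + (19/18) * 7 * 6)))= 2520/30301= 0.08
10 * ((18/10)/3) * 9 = 54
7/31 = 0.23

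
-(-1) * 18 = 18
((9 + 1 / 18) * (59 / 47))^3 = 1468.95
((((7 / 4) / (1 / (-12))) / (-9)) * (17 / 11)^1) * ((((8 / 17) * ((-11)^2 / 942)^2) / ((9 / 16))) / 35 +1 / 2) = 1188895579 / 658867770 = 1.80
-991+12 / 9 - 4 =-2981 / 3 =-993.67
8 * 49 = 392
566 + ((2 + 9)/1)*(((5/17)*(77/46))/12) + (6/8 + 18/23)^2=245530565/431664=568.80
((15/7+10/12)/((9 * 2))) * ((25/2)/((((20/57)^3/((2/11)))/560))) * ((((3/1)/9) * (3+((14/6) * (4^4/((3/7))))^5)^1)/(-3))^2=1663828228202994907942964000000000.00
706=706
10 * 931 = 9310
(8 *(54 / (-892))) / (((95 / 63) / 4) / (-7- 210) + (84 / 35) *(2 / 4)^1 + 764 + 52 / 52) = -29529360 / 46717146167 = -0.00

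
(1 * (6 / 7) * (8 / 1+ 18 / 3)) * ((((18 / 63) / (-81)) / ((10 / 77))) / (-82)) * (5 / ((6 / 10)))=110 / 3321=0.03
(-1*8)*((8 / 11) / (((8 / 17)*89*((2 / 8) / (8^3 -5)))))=-275808 / 979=-281.72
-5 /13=-0.38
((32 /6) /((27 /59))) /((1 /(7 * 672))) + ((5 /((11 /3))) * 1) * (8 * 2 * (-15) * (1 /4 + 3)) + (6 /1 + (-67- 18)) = 15942749 /297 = 53679.29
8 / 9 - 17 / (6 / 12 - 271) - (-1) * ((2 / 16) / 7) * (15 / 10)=0.98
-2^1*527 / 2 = -527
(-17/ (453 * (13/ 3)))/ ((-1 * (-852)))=-17/ 1672476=-0.00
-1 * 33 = -33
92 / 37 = 2.49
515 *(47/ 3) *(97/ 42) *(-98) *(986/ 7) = -2315014610/ 9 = -257223845.56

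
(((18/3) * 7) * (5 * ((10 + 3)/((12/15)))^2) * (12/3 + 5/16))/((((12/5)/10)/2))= 255084375/128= 1992846.68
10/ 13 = 0.77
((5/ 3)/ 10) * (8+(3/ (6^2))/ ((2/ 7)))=199/ 144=1.38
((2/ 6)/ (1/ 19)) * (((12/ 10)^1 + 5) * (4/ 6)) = 1178/ 45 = 26.18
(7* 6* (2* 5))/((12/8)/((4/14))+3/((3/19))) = 1680/97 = 17.32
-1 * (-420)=420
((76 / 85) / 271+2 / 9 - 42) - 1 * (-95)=53.23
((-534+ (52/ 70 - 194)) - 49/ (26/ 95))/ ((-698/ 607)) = 500610503/ 635180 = 788.14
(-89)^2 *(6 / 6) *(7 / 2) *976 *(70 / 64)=118379345 / 4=29594836.25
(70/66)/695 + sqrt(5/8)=7/4587 + sqrt(10)/4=0.79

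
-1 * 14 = -14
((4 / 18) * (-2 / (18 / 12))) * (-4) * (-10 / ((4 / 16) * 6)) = -640 / 81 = -7.90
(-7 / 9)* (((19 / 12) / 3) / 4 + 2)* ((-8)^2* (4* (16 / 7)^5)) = -5150605312 / 194481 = -26483.85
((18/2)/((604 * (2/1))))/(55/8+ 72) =9/95281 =0.00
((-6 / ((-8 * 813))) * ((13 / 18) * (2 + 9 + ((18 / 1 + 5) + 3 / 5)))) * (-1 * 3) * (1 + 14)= -2249 / 2168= -1.04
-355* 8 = -2840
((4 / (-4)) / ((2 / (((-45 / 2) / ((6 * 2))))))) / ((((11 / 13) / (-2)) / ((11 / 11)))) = -195 / 88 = -2.22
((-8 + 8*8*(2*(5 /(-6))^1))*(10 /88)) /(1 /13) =-5590 /33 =-169.39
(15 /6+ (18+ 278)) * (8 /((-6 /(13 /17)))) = -5174 /17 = -304.35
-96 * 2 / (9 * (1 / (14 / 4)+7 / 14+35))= -896 / 1503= -0.60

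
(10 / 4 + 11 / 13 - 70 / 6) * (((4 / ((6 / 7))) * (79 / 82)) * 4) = -717794 / 4797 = -149.63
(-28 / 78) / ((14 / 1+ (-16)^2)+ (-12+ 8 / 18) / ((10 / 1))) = -105 / 78637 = -0.00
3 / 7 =0.43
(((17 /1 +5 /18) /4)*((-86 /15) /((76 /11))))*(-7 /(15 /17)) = 17505257 /615600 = 28.44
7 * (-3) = -21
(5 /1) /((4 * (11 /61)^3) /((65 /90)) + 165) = 14753765 /486970077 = 0.03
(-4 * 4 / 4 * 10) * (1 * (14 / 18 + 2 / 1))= -1000 / 9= -111.11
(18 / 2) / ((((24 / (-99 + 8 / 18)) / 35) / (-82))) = 1272845 / 12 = 106070.42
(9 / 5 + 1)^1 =14 / 5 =2.80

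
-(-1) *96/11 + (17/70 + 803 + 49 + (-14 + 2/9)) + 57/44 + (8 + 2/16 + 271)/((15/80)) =32392961/13860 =2337.15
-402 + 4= -398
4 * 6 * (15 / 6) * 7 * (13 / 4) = 1365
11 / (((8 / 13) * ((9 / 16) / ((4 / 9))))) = 1144 / 81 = 14.12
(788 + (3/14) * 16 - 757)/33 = 241/231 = 1.04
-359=-359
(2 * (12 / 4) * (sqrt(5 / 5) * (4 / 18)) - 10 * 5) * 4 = -584 / 3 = -194.67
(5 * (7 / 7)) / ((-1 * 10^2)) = -1 / 20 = -0.05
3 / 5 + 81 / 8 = 429 / 40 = 10.72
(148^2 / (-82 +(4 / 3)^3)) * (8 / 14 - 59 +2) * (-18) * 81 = -34059778128 / 1505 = -22631081.81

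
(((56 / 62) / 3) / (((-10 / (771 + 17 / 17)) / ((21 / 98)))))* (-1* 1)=772 / 155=4.98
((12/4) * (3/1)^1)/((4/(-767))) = -6903/4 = -1725.75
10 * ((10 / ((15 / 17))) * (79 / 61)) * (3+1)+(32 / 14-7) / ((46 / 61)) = 34227301 / 58926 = 580.85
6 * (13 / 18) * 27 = 117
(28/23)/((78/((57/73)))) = 266/21827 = 0.01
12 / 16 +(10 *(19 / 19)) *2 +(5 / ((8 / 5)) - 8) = 127 / 8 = 15.88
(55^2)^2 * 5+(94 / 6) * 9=45753266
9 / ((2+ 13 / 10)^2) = 100 / 121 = 0.83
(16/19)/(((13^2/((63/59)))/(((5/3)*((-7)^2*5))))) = 411600/189449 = 2.17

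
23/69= 1/3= 0.33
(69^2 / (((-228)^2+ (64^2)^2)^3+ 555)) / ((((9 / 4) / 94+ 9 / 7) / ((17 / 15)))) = 23669576 / 27382963530120490563188475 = 0.00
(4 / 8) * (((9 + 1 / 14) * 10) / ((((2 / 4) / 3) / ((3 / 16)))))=51.03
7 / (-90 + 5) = -7 / 85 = -0.08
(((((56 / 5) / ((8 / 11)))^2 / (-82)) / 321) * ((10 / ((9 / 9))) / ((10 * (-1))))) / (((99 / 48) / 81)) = 38808 / 109675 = 0.35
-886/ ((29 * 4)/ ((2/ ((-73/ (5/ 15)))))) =443/ 6351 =0.07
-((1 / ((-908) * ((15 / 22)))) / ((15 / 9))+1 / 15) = -2237 / 34050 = -0.07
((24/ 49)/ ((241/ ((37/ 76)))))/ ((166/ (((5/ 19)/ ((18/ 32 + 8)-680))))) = -2960/ 1267076212927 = -0.00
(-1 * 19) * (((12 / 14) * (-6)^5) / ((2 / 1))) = 443232 / 7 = 63318.86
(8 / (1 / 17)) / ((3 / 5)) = 680 / 3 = 226.67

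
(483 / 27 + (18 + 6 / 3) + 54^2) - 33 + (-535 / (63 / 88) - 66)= 132778 / 63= 2107.59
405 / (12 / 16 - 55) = -1620 / 217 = -7.47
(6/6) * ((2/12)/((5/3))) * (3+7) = 1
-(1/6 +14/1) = -14.17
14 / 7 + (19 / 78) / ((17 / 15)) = 979 / 442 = 2.21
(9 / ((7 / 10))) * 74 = 6660 / 7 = 951.43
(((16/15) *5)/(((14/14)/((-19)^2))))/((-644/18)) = -8664/161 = -53.81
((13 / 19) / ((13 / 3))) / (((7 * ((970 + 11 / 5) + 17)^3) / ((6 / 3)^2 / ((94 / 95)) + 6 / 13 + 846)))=97435875 / 4916150748811484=0.00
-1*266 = -266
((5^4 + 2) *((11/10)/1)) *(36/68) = 62073/170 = 365.14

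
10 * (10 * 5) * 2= 1000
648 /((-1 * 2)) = -324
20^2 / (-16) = -25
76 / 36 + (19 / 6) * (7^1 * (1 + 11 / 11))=46.44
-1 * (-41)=41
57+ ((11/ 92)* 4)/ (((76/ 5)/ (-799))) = 55691/ 1748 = 31.86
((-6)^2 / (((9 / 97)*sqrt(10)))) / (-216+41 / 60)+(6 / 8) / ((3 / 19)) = 19 / 4- 2328*sqrt(10) / 12919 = 4.18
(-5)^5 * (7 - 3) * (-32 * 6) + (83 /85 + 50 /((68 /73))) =2400054.65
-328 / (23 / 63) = -898.43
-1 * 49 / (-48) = 49 / 48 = 1.02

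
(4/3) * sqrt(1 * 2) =4 * sqrt(2)/3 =1.89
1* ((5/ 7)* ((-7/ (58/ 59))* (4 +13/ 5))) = -1947/ 58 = -33.57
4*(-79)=-316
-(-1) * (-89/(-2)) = 89/2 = 44.50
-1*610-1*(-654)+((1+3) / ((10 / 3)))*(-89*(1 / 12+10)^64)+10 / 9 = -1768698090280441999114992768674768595806029179937854672681962124170736660546927666218585443134564932668310409008280884933431759310169689 / 973685048022722051535956782394543049523684750469301190798179859169280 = -1816499178941040297412548000000000000000000000000000000000000000000.00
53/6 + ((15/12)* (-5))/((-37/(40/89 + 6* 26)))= 696679/19758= 35.26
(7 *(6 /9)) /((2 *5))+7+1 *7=217 /15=14.47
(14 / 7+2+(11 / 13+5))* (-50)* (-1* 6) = 38400 / 13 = 2953.85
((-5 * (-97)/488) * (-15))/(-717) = 2425/116632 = 0.02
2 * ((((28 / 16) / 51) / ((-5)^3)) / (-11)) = 7 / 140250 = 0.00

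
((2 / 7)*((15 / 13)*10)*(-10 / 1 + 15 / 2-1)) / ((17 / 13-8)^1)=50 / 29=1.72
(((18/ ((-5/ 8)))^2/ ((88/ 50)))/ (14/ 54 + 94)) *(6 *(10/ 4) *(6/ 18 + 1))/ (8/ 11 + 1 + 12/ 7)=3919104/ 134885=29.06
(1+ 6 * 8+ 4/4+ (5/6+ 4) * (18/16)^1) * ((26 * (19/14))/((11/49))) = 1533623/176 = 8713.77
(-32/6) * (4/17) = -64/51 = -1.25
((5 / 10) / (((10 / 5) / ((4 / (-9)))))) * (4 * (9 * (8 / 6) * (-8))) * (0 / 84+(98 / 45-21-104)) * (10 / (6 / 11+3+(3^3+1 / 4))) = -62256128 / 36585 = -1701.68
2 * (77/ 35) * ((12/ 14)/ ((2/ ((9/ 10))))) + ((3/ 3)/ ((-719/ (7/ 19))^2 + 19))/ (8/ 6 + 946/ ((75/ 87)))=4567319060436813/ 2691181264188200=1.70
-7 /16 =-0.44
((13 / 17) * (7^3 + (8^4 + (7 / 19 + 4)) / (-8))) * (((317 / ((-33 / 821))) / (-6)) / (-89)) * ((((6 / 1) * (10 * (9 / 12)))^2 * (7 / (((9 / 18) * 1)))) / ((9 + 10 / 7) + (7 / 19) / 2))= 320430897347925 / 62644252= 5115088.57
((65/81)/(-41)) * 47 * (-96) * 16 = 1564160/1107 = 1412.97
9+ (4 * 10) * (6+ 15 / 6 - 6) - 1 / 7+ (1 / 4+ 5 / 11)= 33745 / 308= 109.56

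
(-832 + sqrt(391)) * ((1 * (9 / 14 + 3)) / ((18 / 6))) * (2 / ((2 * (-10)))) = 3536 / 35-17 * sqrt(391) / 140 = 98.63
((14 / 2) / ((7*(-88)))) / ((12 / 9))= -3 / 352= -0.01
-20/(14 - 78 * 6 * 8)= 0.01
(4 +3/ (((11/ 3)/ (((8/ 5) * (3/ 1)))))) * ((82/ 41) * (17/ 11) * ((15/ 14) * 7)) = 22236/ 121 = 183.77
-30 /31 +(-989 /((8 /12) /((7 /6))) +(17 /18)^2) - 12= -8752471 /5022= -1742.83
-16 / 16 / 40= -1 / 40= -0.02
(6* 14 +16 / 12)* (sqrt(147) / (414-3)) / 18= 896* sqrt(3) / 11097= 0.14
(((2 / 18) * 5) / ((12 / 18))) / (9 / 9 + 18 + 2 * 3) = 1 / 30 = 0.03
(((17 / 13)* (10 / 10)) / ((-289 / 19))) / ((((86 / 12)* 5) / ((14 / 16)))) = -399 / 190060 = -0.00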